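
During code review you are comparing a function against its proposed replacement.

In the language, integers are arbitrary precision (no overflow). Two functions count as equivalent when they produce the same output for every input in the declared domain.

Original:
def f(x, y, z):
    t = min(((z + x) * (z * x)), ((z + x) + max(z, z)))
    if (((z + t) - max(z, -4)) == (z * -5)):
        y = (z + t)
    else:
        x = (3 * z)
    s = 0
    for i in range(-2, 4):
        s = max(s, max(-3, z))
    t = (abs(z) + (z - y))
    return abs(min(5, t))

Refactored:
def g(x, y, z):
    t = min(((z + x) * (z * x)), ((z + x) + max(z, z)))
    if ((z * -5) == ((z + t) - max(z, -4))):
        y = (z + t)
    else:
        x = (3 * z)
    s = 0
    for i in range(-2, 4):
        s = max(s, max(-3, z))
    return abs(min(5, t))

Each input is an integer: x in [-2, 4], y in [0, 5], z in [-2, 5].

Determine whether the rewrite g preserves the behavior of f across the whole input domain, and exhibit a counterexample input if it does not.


Evaluate both at x=-2, y=0, z=-2.
f: t := -16 | (((z + t) - max(z, -4)) == (z * -5)): false | x := -6 | s := 0 | iter i=-2: | s := 0 | iter i=-1: | s := 0 | iter i=0: | s := 0 | iter i=1: | s := 0 | iter i=2: | s := 0 | iter i=3: | s := 0 | t := 0 | result 0
g: t := -16 | ((z * -5) == ((z + t) - max(z, -4))): false | x := -6 | s := 0 | iter i=-2: | s := 0 | iter i=-1: | s := 0 | iter i=0: | s := 0 | iter i=1: | s := 0 | iter i=2: | s := 0 | iter i=3: | s := 0 | result 16
0 and 16 differ, so these are not the same function on this domain.
verdict: not equivalent; witness: x=-2, y=0, z=-2


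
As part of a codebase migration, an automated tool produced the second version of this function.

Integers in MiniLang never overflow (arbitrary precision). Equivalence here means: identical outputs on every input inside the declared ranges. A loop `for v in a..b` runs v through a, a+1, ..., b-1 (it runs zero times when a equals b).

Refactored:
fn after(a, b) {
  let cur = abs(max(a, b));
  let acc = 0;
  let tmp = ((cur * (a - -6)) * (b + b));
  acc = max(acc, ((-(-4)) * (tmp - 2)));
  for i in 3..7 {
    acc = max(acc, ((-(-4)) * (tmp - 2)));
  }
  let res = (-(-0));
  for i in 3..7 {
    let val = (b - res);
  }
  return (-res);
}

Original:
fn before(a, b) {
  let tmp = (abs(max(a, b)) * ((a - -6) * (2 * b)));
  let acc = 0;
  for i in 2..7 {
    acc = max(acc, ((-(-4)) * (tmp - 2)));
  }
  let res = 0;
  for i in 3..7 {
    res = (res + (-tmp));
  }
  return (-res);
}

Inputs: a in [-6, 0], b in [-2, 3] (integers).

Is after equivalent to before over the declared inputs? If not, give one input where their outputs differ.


Consider the input a=-5, b=-2.
before: tmp := -8 | acc := 0 | iter i=2: | acc := 0 | iter i=3: | acc := 0 | iter i=4: | acc := 0 | iter i=5: | acc := 0 | iter i=6: | acc := 0 | res := 0 | iter i=3: | res := 8 | iter i=4: | res := 16 | iter i=5: | res := 24 | iter i=6: | res := 32 | result -32
after: cur := 2 | acc := 0 | tmp := -8 | acc := 0 | iter i=3: | acc := 0 | iter i=4: | acc := 0 | iter i=5: | acc := 0 | iter i=6: | acc := 0 | res := 0 | iter i=3: | val := -2 | iter i=4: | val := -2 | iter i=5: | val := -2 | iter i=6: | val := -2 | result 0
-32 != 0, so the rewrite changes behavior.
verdict: not equivalent; witness: a=-5, b=-2


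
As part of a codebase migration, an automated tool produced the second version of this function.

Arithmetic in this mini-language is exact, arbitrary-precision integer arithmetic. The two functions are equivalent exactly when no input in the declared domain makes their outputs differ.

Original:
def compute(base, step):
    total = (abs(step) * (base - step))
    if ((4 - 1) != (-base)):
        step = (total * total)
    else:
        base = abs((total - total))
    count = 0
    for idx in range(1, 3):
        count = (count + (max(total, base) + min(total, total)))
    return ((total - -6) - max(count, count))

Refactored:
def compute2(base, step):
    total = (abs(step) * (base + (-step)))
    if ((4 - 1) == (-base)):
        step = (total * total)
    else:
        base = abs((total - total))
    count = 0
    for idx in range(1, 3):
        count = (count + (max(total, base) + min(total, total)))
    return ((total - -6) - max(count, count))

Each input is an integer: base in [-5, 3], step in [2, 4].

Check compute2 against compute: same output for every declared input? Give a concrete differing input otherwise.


The rewrite breaks on base=-5, step=2, where the results are 30 and 20.
compute: total = -14; ((4 - 1) != (-base)) -> true; step = 196; count = 0; [idx=1]; count = -19; [idx=2]; count = -38; return 30
compute2: total = -14; ((4 - 1) == (-base)) -> false; base = 0; count = 0; [idx=1]; count = -14; [idx=2]; count = -28; return 20
verdict: not equivalent; witness: base=-5, step=2


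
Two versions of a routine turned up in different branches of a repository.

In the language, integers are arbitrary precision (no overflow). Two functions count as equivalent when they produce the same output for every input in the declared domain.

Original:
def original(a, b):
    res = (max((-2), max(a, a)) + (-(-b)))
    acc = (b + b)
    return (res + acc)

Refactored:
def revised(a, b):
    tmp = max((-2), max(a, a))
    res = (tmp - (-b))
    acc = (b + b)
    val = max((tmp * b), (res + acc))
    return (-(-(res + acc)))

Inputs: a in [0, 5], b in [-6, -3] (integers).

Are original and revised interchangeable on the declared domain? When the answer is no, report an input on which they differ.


Changes here: statement counts differ; also local variable names differ; also arithmetic usage differs; also min/max/abs usage differs; the full 24-point sweep finds no disagreement.
verdict: equivalent


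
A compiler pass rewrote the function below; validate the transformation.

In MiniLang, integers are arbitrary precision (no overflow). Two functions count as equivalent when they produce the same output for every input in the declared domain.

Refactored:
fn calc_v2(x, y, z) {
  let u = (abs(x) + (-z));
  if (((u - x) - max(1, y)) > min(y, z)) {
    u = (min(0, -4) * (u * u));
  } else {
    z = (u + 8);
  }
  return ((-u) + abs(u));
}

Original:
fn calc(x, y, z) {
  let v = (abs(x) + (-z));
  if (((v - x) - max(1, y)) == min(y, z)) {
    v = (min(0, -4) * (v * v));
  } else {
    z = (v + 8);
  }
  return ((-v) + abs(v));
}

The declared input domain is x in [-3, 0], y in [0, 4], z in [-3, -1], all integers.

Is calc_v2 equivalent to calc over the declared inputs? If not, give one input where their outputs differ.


There is a counterexample at x=-3, y=0, z=-3: 0 on one side, 288 on the other.
calc: v = 6; (((v - x) - max(1, y)) == min(y, z)) -> false; z = 14; return 0
calc_v2: u = 6; (((u - x) - max(1, y)) > min(y, z)) -> true; u = -144; return 288
verdict: not equivalent; witness: x=-3, y=0, z=-3


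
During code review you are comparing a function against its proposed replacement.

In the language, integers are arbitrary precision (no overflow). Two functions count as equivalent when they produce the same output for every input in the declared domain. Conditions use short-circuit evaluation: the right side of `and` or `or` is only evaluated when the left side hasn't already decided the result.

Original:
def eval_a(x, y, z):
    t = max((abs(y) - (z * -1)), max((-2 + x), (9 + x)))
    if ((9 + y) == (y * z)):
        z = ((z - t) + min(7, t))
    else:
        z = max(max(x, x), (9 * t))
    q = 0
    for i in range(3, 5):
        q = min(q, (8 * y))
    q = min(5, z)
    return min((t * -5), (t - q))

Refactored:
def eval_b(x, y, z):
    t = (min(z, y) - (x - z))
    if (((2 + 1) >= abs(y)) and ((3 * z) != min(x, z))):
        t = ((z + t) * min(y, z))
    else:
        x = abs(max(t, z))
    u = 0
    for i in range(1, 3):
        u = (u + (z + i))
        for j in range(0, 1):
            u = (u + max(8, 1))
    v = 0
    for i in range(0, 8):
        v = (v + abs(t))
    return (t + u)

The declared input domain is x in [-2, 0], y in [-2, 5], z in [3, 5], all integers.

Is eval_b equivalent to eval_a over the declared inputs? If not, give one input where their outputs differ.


There is a counterexample at x=-2, y=-2, z=3: -35 on one side, 13 on the other.
eval_a: t := 7 | ((9 + y) == (y * z)): false | z := 63 | q := 0 | iter i=3: | q := -16 | iter i=4: | q := -16 | q := 5 | result -35
eval_b: t := 3 | (((2 + 1) >= abs(y)) and ((3 * z) != min(x, z))): true | t := -12 | u := 0 | iter i=1: | u := 4 | iter j=0: | u := 12 | iter i=2: | u := 17 | iter j=0: | u := 25 | v := 0 | iter i=0: | v := 12 | iter i=1: | v := 24 | iter i=2: | v := 36 | iter i=3: | v := 48 | iter i=4: | v := 60 | iter i=5: | v := 72 | iter i=6: | v := 84 | iter i=7: | v := 96 | result 13
verdict: not equivalent; witness: x=-2, y=-2, z=3


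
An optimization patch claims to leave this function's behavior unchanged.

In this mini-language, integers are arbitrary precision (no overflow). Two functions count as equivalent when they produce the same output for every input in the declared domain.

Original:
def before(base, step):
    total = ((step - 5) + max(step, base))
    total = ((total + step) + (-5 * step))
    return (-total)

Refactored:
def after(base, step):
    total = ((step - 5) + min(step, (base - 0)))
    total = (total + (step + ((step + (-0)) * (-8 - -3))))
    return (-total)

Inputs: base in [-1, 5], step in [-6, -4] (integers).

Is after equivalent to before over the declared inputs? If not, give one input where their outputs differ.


base=-1, step=-6 yields -12 from before but -7 from after.
verdict: not equivalent; witness: base=-1, step=-6


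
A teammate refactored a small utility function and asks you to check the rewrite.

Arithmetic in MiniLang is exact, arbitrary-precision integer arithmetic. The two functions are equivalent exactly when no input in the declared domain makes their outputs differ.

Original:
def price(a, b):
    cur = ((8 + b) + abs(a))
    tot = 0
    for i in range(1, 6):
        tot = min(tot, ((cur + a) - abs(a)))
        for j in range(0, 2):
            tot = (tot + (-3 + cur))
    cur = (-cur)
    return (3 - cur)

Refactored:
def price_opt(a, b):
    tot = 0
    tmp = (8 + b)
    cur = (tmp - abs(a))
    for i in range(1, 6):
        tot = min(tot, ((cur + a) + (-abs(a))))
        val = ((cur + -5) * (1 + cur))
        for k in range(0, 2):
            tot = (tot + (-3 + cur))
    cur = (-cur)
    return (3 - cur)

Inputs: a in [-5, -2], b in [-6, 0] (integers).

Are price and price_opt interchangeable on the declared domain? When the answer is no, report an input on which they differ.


Try a=-5, b=-6.
price: cur = 7; tot = 0; [i=1]; tot = -3; [j=0]; tot = 1; [j=1]; tot = 5; [i=2]; tot = -3; [j=0]; tot = 1; [j=1]; tot = 5; [i=3]; tot = -3; [j=0]; tot = 1; [j=1]; tot = 5; [i=4]; tot = -3; [j=0]; tot = 1; [j=1]; tot = 5; [i=5]; tot = -3; [j=0]; tot = 1; [j=1]; tot = 5; cur = -7; return 10
price_opt: tot = 0; tmp = 2; cur = -3; [i=1]; tot = -13; val = 16; [k=0]; tot = -19; [k=1]; tot = -25; [i=2]; tot = -25; val = 16; [k=0]; tot = -31; [k=1]; tot = -37; [i=3]; tot = -37; val = 16; [k=0]; tot = -43; [k=1]; tot = -49; [i=4]; tot = -49; val = 16; [k=0]; tot = -55; [k=1]; tot = -61; [i=5]; tot = -61; val = 16; [k=0]; tot = -67; [k=1]; tot = -73; cur = 3; return 0
10 != 0, so the rewrite changes behavior.
verdict: not equivalent; witness: a=-5, b=-6


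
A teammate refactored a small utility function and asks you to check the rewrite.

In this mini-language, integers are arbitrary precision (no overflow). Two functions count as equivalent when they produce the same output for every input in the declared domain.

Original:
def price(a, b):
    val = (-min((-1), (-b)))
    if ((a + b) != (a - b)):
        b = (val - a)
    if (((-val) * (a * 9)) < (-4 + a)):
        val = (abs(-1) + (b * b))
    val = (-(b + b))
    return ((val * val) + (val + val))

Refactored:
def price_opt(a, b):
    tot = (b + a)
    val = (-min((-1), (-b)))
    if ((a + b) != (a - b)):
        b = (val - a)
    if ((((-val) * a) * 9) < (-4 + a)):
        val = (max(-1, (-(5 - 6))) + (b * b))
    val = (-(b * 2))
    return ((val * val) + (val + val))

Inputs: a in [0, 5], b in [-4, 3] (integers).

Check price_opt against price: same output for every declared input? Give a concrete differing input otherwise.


The two versions differ — the changes include statement counts differ, local variable names differ, min/max/abs usage differs, constant usage differs, arithmetic usage differs.
As a probe, take a=4, b=-2: price runs val = 1; ((a + b) != (a - b)) -> true; b = -3; (((-val) * (a * 9)) < (-4 + a)) -> true; val = 10; val = 6; return 48; price_opt runs tot = 2; val = 1; ((a + b) != (a - b)) -> true; b = -3; ((((-val) * a) * 9) < (-4 + a)) -> true; val = 10; val = 6; return 48; both end at 48.
Sweeping the whole domain (48 inputs) finds no disagreement.
verdict: equivalent


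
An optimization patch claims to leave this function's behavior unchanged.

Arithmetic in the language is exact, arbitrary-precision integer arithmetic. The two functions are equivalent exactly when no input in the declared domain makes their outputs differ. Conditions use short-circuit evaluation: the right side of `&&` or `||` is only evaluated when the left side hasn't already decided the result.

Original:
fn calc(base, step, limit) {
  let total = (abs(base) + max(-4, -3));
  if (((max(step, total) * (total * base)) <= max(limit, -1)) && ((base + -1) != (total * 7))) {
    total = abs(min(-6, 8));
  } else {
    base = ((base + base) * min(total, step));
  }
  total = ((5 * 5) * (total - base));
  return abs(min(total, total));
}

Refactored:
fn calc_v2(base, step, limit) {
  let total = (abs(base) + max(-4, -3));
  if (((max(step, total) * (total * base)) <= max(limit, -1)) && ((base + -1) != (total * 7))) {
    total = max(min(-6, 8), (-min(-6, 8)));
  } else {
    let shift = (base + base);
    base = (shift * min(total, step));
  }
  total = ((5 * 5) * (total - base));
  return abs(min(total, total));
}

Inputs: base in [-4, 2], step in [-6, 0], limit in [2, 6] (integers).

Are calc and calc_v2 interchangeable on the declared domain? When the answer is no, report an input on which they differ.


The two are interchangeable: statement counts differ; local variable names differ; min/max/abs usage differs; constant usage differs, and every declared input agrees.
Tracing base=-4, step=-3, limit=2: calc: total = 1; (((max(step, total) * (total * base)) <= max(limit, -1)) && ((base + -1) != (total * 7))) -> true; total = 6; total = 250; return 250 | calc_v2: total = 1; (((max(step, total) * (total * base)) <= max(limit, -1)) && ((base + -1) != (total * 7))) -> true; total = 6; total = 250; return 250 — matching result 250.
Across all 245 domain points the two functions coincide.
verdict: equivalent


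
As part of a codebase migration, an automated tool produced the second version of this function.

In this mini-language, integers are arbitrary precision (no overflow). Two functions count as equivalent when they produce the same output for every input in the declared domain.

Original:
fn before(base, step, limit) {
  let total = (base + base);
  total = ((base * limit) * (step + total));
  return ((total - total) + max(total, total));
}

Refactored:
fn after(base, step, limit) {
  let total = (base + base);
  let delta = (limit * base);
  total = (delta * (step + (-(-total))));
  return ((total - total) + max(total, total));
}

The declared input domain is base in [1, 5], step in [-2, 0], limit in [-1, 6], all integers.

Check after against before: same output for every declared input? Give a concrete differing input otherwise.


Changes here: statement counts differ; also local variable names differ; the full 120-point sweep finds no disagreement.
verdict: equivalent


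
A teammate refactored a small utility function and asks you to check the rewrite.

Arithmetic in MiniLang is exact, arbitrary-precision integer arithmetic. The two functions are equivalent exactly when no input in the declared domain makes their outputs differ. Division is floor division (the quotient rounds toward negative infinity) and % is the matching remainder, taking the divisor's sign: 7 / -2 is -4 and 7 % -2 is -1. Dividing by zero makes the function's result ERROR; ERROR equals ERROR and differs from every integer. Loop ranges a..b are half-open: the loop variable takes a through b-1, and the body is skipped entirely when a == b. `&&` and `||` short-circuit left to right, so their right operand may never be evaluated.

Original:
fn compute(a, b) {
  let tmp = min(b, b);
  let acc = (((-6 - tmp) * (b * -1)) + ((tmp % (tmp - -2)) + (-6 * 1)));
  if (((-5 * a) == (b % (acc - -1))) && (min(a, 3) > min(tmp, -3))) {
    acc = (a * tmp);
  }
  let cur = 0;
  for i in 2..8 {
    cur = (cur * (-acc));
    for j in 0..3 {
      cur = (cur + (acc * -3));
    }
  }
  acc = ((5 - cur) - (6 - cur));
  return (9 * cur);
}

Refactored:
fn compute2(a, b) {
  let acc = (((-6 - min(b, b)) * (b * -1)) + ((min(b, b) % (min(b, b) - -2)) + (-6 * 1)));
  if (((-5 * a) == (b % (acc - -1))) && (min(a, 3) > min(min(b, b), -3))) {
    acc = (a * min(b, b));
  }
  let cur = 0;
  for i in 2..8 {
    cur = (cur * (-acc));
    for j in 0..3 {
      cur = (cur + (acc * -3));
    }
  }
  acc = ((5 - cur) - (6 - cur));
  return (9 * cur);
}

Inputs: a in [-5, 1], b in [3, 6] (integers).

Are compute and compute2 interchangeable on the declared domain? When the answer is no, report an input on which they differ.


Comparing the listings, the differences include: local variable names differ, plus min/max/abs usage differs, plus statement counts differ.
As a probe, take a=-5, b=6: compute runs tmp becomes 6; next acc becomes 72; next (((-5 * a) == (b % (acc - -1))) && (min(a, 3) > min(tmp, -3))) evaluates to false; next cur becomes 0; next at i=2:; next cur becomes 0; next at j=0:; next cur becomes -216; next at j=1:; next cur becomes -432; next at j=2:; next cur becomes -648; next at i=3:; next cur becomes 46656; next at j=0:; next cur becomes 46440; next at j=1:; next cur becomes 46224; next at j=2:; next cur becomes 46008; next at i=4:; next cur becomes -3312576; next at j=0:; next cur becomes -3312792; next at j=1:; next cur becomes -3313008; next at j=2:; next cur becomes -3313224; next at i=5:; next cur becomes 238552128; next at j=0:; next cur becomes 238551912; next at j=1:; next cur becomes 238551696; next at j=2:; next cur becomes 238551480; next at i=6:; next cur becomes -17175706560; next at j=0:; next cur becomes -17175706776; next at j=1:; next cur becomes -17175706992; next at j=2:; next cur becomes -17175707208; next at i=7:; next cur becomes 1236650918976; next at j=0:; next cur becomes 1236650918760; next at j=1:; next cur becomes 1236650918544; next at j=2:; next cur becomes 1236650918328; next acc becomes -1; next final value 11129858264952; compute2 runs acc becomes 72; next (((-5 * a) == (b % (acc - -1))) && (min(a, 3) > min(min(b, b), -3))) evaluates to false; next cur becomes 0; next at i=2:; next cur becomes 0; next at j=0:; next cur becomes -216; next at j=1:; next cur becomes -432; next at j=2:; next cur becomes -648; next at i=3:; next cur becomes 46656; next at j=0:; next cur becomes 46440; next at j=1:; next cur becomes 46224; next at j=2:; next cur becomes 46008; next at i=4:; next cur becomes -3312576; next at j=0:; next cur becomes -3312792; next at j=1:; next cur becomes -3313008; next at j=2:; next cur becomes -3313224; next at i=5:; next cur becomes 238552128; next at j=0:; next cur becomes 238551912; next at j=1:; next cur becomes 238551696; next at j=2:; next cur becomes 238551480; next at i=6:; next cur becomes -17175706560; next at j=0:; next cur becomes -17175706776; next at j=1:; next cur becomes -17175706992; next at j=2:; next cur becomes -17175707208; next at i=7:; next cur becomes 1236650918976; next at j=0:; next cur becomes 1236650918760; next at j=1:; next cur becomes 1236650918544; next at j=2:; next cur becomes 1236650918328; next acc becomes -1; next final value 11129858264952; both end at 11129858264952.
Checked all 28 inputs in the declared domain: the outputs agree on every one.
verdict: equivalent


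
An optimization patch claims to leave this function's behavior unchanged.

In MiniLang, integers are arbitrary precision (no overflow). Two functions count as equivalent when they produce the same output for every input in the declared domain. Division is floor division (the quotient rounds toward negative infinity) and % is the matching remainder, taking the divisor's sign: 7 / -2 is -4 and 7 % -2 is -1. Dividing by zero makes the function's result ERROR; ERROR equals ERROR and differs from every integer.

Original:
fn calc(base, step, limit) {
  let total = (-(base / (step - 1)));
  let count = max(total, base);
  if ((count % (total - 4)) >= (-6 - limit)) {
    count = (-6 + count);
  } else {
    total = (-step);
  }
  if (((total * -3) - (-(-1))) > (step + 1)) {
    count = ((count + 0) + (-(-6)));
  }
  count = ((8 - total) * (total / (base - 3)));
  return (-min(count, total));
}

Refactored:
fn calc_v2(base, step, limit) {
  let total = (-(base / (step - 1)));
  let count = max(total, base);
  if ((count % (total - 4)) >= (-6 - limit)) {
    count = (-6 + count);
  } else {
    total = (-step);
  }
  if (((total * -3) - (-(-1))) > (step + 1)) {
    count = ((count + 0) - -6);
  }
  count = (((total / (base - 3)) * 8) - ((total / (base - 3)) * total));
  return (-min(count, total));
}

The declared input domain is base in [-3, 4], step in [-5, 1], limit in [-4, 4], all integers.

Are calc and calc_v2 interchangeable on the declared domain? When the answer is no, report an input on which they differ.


The two are interchangeable: constant usage differs; also arithmetic usage differs, and every declared input agrees.
Tracing base=-3, step=-4, limit=0: calc: total=0, then count=0, then ((count % (total - 4)) >= (-6 - limit)) is true, then count=-6, then (((total * -3) - (-(-1))) > (step + 1)) is true, then count=0, then count=0, then returns 0 | calc_v2: total=0, then count=0, then ((count % (total - 4)) >= (-6 - limit)) is true, then count=-6, then (((total * -3) - (-(-1))) > (step + 1)) is true, then count=0, then count=0, then returns 0 — matching result 0.
Sweeping the whole domain (504 inputs) finds no disagreement.
verdict: equivalent


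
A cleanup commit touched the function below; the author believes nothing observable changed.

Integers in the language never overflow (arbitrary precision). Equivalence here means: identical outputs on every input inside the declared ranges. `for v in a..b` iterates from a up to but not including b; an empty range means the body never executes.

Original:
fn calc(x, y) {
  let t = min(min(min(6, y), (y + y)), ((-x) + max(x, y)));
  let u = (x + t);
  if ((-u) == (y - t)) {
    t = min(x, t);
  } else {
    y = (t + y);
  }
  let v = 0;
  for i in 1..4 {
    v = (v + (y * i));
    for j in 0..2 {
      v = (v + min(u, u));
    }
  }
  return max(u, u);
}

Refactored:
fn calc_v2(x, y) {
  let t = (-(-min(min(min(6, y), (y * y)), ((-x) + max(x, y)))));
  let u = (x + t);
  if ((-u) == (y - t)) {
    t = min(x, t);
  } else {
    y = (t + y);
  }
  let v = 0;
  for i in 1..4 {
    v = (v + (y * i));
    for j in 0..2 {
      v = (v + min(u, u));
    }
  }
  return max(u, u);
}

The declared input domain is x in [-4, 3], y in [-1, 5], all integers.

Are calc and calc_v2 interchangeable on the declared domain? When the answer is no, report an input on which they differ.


Try x=-4, y=-1.
calc: t=-2, then u=-6, then ((-u) == (y - t)) is false, then y=-3, then v=0, then (i=1), then v=-3, then (j=0), then v=-9, then (j=1), then v=-15, then (i=2), then v=-21, then (j=0), then v=-27, then (j=1), then v=-33, then (i=3), then v=-42, then (j=0), then v=-48, then (j=1), then v=-54, then returns -6
calc_v2: t=-1, then u=-5, then ((-u) == (y - t)) is false, then y=-2, then v=0, then (i=1), then v=-2, then (j=0), then v=-7, then (j=1), then v=-12, then (i=2), then v=-16, then (j=0), then v=-21, then (j=1), then v=-26, then (i=3), then v=-32, then (j=0), then v=-37, then (j=1), then v=-42, then returns -5
-6 against -5: the behavior changed.
verdict: not equivalent; witness: x=-4, y=-1


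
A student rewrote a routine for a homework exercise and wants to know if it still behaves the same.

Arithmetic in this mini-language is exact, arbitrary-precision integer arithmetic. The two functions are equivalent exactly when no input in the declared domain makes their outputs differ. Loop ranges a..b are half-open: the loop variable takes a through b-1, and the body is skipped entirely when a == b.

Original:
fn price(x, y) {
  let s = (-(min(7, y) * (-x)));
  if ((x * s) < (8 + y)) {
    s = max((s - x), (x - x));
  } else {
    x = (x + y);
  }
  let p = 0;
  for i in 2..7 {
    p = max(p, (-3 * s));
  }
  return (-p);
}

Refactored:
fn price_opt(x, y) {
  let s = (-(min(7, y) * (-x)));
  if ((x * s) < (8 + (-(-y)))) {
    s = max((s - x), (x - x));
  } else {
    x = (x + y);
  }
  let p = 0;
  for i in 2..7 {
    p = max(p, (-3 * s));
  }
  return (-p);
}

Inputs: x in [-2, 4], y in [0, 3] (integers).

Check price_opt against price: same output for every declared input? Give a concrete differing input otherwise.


This is a faithful refactor — same computation, different form, but the computed results match everywhere.
Spot check at x=1, y=2 — price: s=2, then ((x * s) < (8 + y)) is true, then s=1, then p=0, then (i=2), then p=0, then (i=3), then p=0, then (i=4), then p=0, then (i=5), then p=0, then (i=6), then p=0, then returns 0. price_opt: s=2, then ((x * s) < (8 + (-(-y)))) is true, then s=1, then p=0, then (i=2), then p=0, then (i=3), then p=0, then (i=4), then p=0, then (i=5), then p=0, then (i=6), then p=0, then returns 0. Both give 0.
Checked all 28 inputs in the declared domain: the outputs agree on every one.
verdict: equivalent


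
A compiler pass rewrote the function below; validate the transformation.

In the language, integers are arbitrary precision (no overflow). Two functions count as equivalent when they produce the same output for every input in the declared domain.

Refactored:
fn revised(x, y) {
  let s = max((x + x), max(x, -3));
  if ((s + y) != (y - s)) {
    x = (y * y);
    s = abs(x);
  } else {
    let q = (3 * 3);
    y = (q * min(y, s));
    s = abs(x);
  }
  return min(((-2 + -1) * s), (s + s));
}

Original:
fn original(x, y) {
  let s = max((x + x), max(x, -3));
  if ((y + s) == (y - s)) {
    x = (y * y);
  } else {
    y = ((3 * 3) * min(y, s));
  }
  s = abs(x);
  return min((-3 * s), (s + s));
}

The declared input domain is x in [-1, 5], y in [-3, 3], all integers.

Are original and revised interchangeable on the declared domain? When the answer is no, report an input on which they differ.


Try x=-1, y=-3.
original: s := -1 | ((y + s) == (y - s)): false | y := -27 | s := 1 | result -3
revised: s := -1 | ((s + y) != (y - s)): true | x := 9 | s := 9 | result -27
-3 and -27 differ, so these are not the same function on this domain.
verdict: not equivalent; witness: x=-1, y=-3


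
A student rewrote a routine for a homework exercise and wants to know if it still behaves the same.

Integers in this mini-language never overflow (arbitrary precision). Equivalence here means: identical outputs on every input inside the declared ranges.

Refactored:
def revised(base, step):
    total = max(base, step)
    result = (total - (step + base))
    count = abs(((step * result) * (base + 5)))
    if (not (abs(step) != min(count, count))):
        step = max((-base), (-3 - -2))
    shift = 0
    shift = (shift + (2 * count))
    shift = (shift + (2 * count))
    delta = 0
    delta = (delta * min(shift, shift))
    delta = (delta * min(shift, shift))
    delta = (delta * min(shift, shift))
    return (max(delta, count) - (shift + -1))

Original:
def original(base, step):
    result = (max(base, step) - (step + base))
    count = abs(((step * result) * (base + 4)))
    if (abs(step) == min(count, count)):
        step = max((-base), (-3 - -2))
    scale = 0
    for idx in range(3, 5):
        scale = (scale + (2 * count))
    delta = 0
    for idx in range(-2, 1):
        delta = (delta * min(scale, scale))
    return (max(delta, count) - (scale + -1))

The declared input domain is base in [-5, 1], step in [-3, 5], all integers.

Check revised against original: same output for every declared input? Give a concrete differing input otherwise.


Try base=-5, step=-3.
original: result = 5; count = 15; (abs(step) == min(count, count)) -> false; scale = 0; [idx=3]; scale = 30; [idx=4]; scale = 60; delta = 0; [idx=-2]; delta = 0; [idx=-1]; delta = 0; [idx=0]; delta = 0; return -44
revised: total = -3; result = 5; count = 0; (not (abs(step) != min(count, count))) -> false; shift = 0; shift = 0; shift = 0; delta = 0; delta = 0; delta = 0; delta = 0; return 1
-44 against 1: the behavior changed.
verdict: not equivalent; witness: base=-5, step=-3


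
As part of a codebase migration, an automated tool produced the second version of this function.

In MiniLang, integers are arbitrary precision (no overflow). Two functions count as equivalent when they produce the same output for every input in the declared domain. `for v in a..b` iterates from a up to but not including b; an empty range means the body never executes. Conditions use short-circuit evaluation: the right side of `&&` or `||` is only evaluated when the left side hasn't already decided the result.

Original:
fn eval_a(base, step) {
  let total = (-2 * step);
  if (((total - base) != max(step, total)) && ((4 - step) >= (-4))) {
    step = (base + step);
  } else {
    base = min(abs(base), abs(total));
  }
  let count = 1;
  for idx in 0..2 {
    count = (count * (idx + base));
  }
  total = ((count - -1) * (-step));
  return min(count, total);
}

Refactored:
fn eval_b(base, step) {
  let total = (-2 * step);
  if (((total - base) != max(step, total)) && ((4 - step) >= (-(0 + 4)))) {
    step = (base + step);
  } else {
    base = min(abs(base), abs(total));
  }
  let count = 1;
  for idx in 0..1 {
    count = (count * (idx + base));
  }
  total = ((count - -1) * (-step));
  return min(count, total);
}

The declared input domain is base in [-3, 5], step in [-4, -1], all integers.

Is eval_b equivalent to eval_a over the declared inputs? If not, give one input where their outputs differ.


These are not equivalent — on base=-3, step=-4 the outputs split (6 vs -14).
eval_a: total=8, then (((total - base) != max(step, total)) && ((4 - step) >= (-4))) is true, then step=-7, then count=1, then (idx=0), then count=-3, then (idx=1), then count=6, then total=49, then returns 6
eval_b: total=8, then (((total - base) != max(step, total)) && ((4 - step) >= (-(0 + 4)))) is true, then step=-7, then count=1, then (idx=0), then count=-3, then total=-14, then returns -14
verdict: not equivalent; witness: base=-3, step=-4


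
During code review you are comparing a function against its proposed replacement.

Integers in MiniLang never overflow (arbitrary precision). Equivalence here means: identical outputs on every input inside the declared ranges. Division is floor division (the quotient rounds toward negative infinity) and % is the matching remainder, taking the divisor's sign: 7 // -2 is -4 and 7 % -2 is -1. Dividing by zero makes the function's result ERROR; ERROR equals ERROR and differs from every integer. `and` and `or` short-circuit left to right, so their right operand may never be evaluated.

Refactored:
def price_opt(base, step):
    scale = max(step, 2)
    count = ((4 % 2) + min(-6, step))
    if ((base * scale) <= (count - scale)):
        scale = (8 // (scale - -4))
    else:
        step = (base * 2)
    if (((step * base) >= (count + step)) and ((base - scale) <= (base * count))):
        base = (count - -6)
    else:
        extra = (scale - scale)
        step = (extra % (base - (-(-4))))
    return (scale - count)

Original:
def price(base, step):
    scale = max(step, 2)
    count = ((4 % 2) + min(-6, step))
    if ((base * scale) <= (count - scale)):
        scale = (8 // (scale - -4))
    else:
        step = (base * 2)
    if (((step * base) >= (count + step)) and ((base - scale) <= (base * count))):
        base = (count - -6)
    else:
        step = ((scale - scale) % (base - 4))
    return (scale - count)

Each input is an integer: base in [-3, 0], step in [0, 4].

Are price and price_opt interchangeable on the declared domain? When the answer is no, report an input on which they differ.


The two versions differ — the changes include statement counts differ, plus local variable names differ.
As a probe, take base=-3, step=0: price runs scale=2, then count=-6, then ((base * scale) <= (count - scale)) is false, then step=-6, then (((step * base) >= (count + step)) and ((base - scale) <= (base * count))) is true, then base=0, then returns 8; price_opt runs scale=2, then count=-6, then ((base * scale) <= (count - scale)) is false, then step=-6, then (((step * base) >= (count + step)) and ((base - scale) <= (base * count))) is true, then base=0, then returns 8; both end at 8.
An exhaustive pass over the 20 declared inputs shows identical outputs.
verdict: equivalent


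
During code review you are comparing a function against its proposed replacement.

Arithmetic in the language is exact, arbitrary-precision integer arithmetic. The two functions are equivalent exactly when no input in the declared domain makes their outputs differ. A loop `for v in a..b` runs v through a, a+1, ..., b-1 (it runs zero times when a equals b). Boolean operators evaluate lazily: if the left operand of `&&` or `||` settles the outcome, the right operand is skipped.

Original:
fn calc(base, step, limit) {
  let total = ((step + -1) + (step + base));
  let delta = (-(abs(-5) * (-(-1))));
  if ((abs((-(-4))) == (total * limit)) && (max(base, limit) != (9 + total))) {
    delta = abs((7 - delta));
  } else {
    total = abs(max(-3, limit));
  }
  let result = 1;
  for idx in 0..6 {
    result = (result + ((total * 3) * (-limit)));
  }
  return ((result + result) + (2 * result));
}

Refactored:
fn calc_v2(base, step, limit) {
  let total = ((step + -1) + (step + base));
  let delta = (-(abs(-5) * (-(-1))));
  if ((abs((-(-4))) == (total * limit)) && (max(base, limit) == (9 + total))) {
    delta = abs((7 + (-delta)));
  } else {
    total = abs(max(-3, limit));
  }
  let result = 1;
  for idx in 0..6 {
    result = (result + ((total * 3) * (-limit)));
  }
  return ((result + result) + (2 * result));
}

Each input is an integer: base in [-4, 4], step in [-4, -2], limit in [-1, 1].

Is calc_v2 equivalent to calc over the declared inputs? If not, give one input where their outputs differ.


The rewrite breaks on base=1, step=-2, limit=-1, where the results are -284 and 76.
calc: total becomes -4; next delta becomes -5; next ((abs((-(-4))) == (total * limit)) && (max(base, limit) != (9 + total))) evaluates to true; next delta becomes 12; next result becomes 1; next at idx=0:; next result becomes -11; next at idx=1:; next result becomes -23; next at idx=2:; next result becomes -35; next at idx=3:; next result becomes -47; next at idx=4:; next result becomes -59; next at idx=5:; next result becomes -71; next final value -284
calc_v2: total becomes -4; next delta becomes -5; next ((abs((-(-4))) == (total * limit)) && (max(base, limit) == (9 + total))) evaluates to false; next total becomes 1; next result becomes 1; next at idx=0:; next result becomes 4; next at idx=1:; next result becomes 7; next at idx=2:; next result becomes 10; next at idx=3:; next result becomes 13; next at idx=4:; next result becomes 16; next at idx=5:; next result becomes 19; next final value 76
verdict: not equivalent; witness: base=1, step=-2, limit=-1


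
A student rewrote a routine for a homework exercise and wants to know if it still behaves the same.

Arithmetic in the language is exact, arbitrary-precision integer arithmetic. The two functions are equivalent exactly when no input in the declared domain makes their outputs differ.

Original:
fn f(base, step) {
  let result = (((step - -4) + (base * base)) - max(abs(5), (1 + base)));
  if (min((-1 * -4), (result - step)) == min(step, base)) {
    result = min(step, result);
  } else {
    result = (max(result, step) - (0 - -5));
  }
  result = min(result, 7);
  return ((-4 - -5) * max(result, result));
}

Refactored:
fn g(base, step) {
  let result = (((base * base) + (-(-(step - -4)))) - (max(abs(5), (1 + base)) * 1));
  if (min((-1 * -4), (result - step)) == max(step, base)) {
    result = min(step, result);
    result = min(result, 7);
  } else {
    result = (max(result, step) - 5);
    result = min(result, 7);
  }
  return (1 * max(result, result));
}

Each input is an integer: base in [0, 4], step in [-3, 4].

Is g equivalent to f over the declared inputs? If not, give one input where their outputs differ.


At base=0, step=-1: f gives -2, g gives -6.
verdict: not equivalent; witness: base=0, step=-1


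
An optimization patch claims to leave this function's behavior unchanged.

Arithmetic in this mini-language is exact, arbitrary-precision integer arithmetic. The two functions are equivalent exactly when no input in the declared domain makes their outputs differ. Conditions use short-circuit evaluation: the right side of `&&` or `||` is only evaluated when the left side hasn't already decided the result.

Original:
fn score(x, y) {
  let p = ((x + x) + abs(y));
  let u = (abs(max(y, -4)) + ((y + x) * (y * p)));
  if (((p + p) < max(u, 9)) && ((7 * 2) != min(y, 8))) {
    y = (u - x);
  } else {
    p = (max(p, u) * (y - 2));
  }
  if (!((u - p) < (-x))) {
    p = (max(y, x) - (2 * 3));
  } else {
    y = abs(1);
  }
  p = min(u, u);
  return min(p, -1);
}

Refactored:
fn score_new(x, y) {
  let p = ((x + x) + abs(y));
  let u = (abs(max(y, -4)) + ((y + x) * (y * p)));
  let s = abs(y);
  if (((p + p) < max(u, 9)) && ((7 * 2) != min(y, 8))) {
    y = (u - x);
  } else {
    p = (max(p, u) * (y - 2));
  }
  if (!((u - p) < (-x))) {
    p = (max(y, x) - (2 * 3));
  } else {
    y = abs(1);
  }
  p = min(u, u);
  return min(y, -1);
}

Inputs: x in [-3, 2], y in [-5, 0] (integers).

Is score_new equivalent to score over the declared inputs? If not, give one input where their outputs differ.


The rewrite breaks on x=-3, y=-5, where the results are -36 and -1.
score: p := -1 | u := -36 | (((p + p) < max(u, 9)) && ((7 * 2) != min(y, 8))): true | y := -33 | (!((u - p) < (-x))): false | y := 1 | p := -36 | result -36
score_new: p := -1 | u := -36 | s := 5 | (((p + p) < max(u, 9)) && ((7 * 2) != min(y, 8))): true | y := -33 | (!((u - p) < (-x))): false | y := 1 | p := -36 | result -1
verdict: not equivalent; witness: x=-3, y=-5


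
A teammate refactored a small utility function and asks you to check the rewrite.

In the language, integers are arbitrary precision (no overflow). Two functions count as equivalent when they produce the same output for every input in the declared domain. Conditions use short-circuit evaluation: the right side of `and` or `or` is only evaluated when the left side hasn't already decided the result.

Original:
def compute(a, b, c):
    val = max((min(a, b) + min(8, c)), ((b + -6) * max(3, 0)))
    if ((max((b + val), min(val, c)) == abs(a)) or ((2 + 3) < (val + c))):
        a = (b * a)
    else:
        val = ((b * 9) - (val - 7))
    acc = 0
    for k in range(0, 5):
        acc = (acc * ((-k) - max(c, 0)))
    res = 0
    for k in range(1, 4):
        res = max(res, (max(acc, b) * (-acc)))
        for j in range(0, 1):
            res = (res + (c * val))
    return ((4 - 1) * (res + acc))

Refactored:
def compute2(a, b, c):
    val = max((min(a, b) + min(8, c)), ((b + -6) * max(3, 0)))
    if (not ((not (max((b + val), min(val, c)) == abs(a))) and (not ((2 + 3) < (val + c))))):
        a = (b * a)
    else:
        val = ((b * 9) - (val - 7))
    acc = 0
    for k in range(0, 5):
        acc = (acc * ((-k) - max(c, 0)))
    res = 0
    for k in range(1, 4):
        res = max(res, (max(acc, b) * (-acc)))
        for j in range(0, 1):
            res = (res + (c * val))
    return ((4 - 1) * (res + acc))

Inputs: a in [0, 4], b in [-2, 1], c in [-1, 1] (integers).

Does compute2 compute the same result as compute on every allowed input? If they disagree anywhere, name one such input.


The two versions differ — the changes include boolean connective usage differs.
Tracing a=2, b=1, c=0: compute: val becomes 1; next ((max((b + val), min(val, c)) == abs(a)) or ((2 + 3) < (val + c))) evaluates to true; next a becomes 2; next acc becomes 0; next at k=0:; next acc becomes 0; next at k=1:; next acc becomes 0; next at k=2:; next acc becomes 0; next at k=3:; next acc becomes 0; next at k=4:; next acc becomes 0; next res becomes 0; next at k=1:; next res becomes 0; next at j=0:; next res becomes 0; next at k=2:; next res becomes 0; next at j=0:; next res becomes 0; next at k=3:; next res becomes 0; next at j=0:; next res becomes 0; next final value 0 | compute2: val becomes 1; next (not ((not (max((b + val), min(val, c)) == abs(a))) and (not ((2 + 3) < (val + c))))) evaluates to true; next a becomes 2; next acc becomes 0; next at k=0:; next acc becomes 0; next at k=1:; next acc becomes 0; next at k=2:; next acc becomes 0; next at k=3:; next acc becomes 0; next at k=4:; next acc becomes 0; next res becomes 0; next at k=1:; next res becomes 0; next at j=0:; next res becomes 0; next at k=2:; next res becomes 0; next at j=0:; next res becomes 0; next at k=3:; next res becomes 0; next at j=0:; next res becomes 0; next final value 0 — matching result 0.
Sweeping the whole domain (60 inputs) finds no disagreement.
verdict: equivalent
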